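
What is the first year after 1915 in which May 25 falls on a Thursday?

From one year to the next, a fixed date's weekday advances by 1, or by 2 when a Feb 29 lies between the two dates.
1915: May 25 is Tuesday.
1916: Thursday (+2)
May 25 falls on a Thursday in 1916.

1916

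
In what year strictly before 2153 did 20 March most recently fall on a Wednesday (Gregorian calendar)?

2148

From one year to the next, a fixed date's weekday advances by 1, or by 2 when a Feb 29 lies between the two dates.
2153: March 20 is Tuesday.
2152: Monday (−1)
2151: Saturday (−2)
2150: Friday (−1)
2149: Thursday (−1)
2148: Wednesday (−1)
20 March falls on a Wednesday in 2148.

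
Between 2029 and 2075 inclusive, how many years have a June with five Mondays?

June has 30 days; it has five Mondays when Monday falls among the first (month-length − 28) days — i.e. when June 1 is one of Monday/Sunday.
June 1 by year: 2029:Fri 2030:Sat 2031:Sun✓ 2032:Tue 2033:Wed 2034:Thu 2035:Fri 2036:Sun✓ 2037:Mon✓ 2038:Tue 2039:Wed 2040:Fri 2041:Sat 2042:Sun✓ 2043:Mon✓ …(17 more)… 2061:Wed 2062:Thu 2063:Fri 2064:Sun✓ 2065:Mon✓ 2066:Tue 2067:Wed 2068:Fri 2069:Sat 2070:Sun✓ 2071:Mon✓ 2072:Wed 2073:Thu 2074:Fri 2075:Sat
Years with five Mondays: 2031, 2036, 2037, 2042, 2043, 2048, 2053, 2054, 2059, 2064, 2065, 2070, 2071 → 13.

13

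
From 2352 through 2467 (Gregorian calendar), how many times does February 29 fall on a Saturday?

4

Leap years in 2352–2467: 29 of them.
Feb 29 weekday advances by 5 (mod 7) from one leap year to the next four years later (or differs when a century non-leap intervenes).
Leap-day weekdays: 2352:Fri 2356:Wed 2360:Mon 2364:Sat✓ 2368:Thu 2372:Tue 2376:Sun 2380:Fri 2384:Wed 2388:Mon 2392:Sat✓ 2396:Thu 2400:Tue …(3 more)… 2416:Mon 2420:Sat✓ 2424:Thu 2428:Tue 2432:Sun 2436:Fri 2440:Wed 2444:Mon 2448:Sat✓ 2452:Thu 2456:Tue 2460:Sun 2464:Fri
Saturday: 2364, 2392, 2420, 2448 → 4.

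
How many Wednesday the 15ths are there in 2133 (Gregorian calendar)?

Check the 15th of each month of 2133: Jan 15: Thu, Feb 15: Sun, Mar 15: Sun, Apr 15: Wed, May 15: Fri, Jun 15: Mon, Jul 15: Wed, Aug 15: Sat, Sep 15: Tue, Oct 15: Thu, Nov 15: Sun, Dec 15: Tue.
Wednesday occurs in April, July — 2 months.

2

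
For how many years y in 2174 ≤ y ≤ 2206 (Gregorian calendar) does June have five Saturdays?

June has 30 days; it has five Saturdays when Saturday falls among the first (month-length − 28) days — i.e. when June 1 is one of Saturday/Friday.
June 1 by year: 2174:Wed 2175:Thu 2176:Sat✓ 2177:Sun 2178:Mon 2179:Tue 2180:Thu 2181:Fri✓ 2182:Sat✓ 2183:Sun 2184:Tue 2185:Wed 2186:Thu 2187:Fri✓ 2188:Sun …(3 more)… 2192:Fri✓ 2193:Sat✓ 2194:Sun 2195:Mon 2196:Wed 2197:Thu 2198:Fri✓ 2199:Sat✓ 2200:Sun 2201:Mon 2202:Tue 2203:Wed 2204:Fri✓ 2205:Sat✓ 2206:Sun
Years with five Saturdays: 2176, 2181, 2182, 2187, 2192, 2193, 2198, 2199, 2204, 2205 → 10.

10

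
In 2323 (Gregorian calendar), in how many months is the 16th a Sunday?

2

Check the 16th of each month of 2323: Jan 16: Tue, Feb 16: Fri, Mar 16: Fri, Apr 16: Mon, May 16: Wed, Jun 16: Sat, Jul 16: Mon, Aug 16: Thu, Sep 16: Sun, Oct 16: Tue, Nov 16: Fri, Dec 16: Sun.
Sunday occurs in September, December — 2 months.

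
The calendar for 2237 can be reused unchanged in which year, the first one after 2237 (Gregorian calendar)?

2243

Two years share a calendar iff Jan 1 falls on the same weekday and both are leap or both are common. 2237: Jan 1 is Sunday, common year.
2238: Jan 1 Monday, common
2239: Jan 1 Tuesday, common
2240: Jan 1 Wednesday, leap
2241: Jan 1 Friday, common
2242: Jan 1 Saturday, common
2243: Jan 1 Sunday, common
2243 matches on both conditions.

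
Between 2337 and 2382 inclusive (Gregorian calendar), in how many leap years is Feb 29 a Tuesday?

Leap years in 2337–2382: 11 of them.
Feb 29 weekday advances by 5 (mod 7) from one leap year to the next four years later (or differs when a century non-leap intervenes).
Leap-day weekdays: 2340:Thu 2344:Tue✓ 2348:Sun 2352:Fri 2356:Wed 2360:Mon 2364:Sat 2368:Thu 2372:Tue✓ 2376:Sun 2380:Fri
Tuesday: 2344, 2372 → 2.

2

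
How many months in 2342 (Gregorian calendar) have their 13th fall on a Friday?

Check the 13th of each month of 2342: Jan 13: Tue, Feb 13: Fri, Mar 13: Fri, Apr 13: Mon, May 13: Wed, Jun 13: Sat, Jul 13: Mon, Aug 13: Thu, Sep 13: Sun, Oct 13: Tue, Nov 13: Fri, Dec 13: Sun.
Friday occurs in February, March, November — 3 months.

3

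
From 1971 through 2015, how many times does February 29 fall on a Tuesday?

2

Leap years in 1971–2015: 11 of them.
Feb 29 weekday advances by 5 (mod 7) from one leap year to the next four years later (or differs when a century non-leap intervenes).
Leap-day weekdays: 1972:Tue✓ 1976:Sun 1980:Fri 1984:Wed 1988:Mon 1992:Sat 1996:Thu 2000:Tue✓ 2004:Sun 2008:Fri 2012:Wed
Tuesday: 1972, 2000 → 2.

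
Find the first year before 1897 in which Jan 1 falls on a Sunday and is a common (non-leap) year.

1893

Jan 1 advances by 2 weekdays after a leap year and by 1 after a common year.
1897: Jan 1 is Friday.
1896: Wednesday (leap)
1895: Tuesday
1894: Monday
1893: Sunday
1893 begins on a Sunday and is a common year.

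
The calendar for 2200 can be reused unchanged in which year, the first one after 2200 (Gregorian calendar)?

Two years share a calendar iff Jan 1 falls on the same weekday and both are leap or both are common. 2200: Jan 1 is Wednesday, common year.
2201: Jan 1 Thursday, common
2202: Jan 1 Friday, common
2203: Jan 1 Saturday, common
2204: Jan 1 Sunday, leap
2205: Jan 1 Tuesday, common
2206: Jan 1 Wednesday, common
2206 matches on both conditions.

2206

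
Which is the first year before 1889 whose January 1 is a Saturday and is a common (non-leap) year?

1887

Jan 1 advances by 2 weekdays after a leap year and by 1 after a common year.
1889: Jan 1 is Tuesday.
1888: Sunday (leap)
1887: Saturday
1887 begins on a Saturday and is a common year.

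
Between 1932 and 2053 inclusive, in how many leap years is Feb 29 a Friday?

4

Leap years in 1932–2053: 31 of them.
Feb 29 weekday advances by 5 (mod 7) from one leap year to the next four years later (or differs when a century non-leap intervenes).
Leap-day weekdays: 1932:Mon 1936:Sat 1940:Thu 1944:Tue 1948:Sun 1952:Fri✓ 1956:Wed 1960:Mon 1964:Sat 1968:Thu 1972:Tue 1976:Sun 1980:Fri✓ …(5 more)… 2004:Sun 2008:Fri✓ 2012:Wed 2016:Mon 2020:Sat 2024:Thu 2028:Tue 2032:Sun 2036:Fri✓ 2040:Wed 2044:Mon 2048:Sat 2052:Thu
Friday: 1952, 1980, 2008, 2036 → 4.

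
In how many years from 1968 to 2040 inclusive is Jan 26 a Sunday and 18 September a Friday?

2

Check each year's weekday for Jan 26 and 18 September:
  1968: Fri/Wed  1969: Sun/Thu  1970: Mon/Fri  1971: Tue/Sat  1972: Wed/Mon  1973: Fri/Tue  1974: Sat/Wed  1975: Sun/Thu  1976: Mon/Sat  1977: Wed/Sun  1978: Thu/Mon  1979: Fri/Tue  1980: Sat/Thu  1981: Mon/Fri  …(45 more)…  2027: Tue/Sat  2028: Wed/Mon  2029: Fri/Tue  2030: Sat/Wed  2031: Sun/Thu  2032: Mon/Sat  2033: Wed/Sun  2034: Thu/Mon  2035: Fri/Tue  2036: Sat/Thu  2037: Mon/Fri  2038: Tue/Sat  2039: Wed/Sun  2040: Thu/Tue
Both conditions hold in: 1992, 2020 — 2.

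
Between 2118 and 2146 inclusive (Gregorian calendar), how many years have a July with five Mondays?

July has 31 days; it has five Mondays when Monday falls among the first (month-length − 28) days — i.e. when July 1 is one of Monday/Sunday/Saturday.
July 1 by year: 2118:Fri 2119:Sat✓ 2120:Mon✓ 2121:Tue 2122:Wed 2123:Thu 2124:Sat✓ 2125:Sun✓ 2126:Mon✓ 2127:Tue 2128:Thu 2129:Fri 2130:Sat✓ 2131:Sun✓ 2132:Tue 2133:Wed 2134:Thu 2135:Fri 2136:Sun✓ 2137:Mon✓ 2138:Tue 2139:Wed 2140:Fri 2141:Sat✓ 2142:Sun✓ 2143:Mon✓ 2144:Wed 2145:Thu 2146:Fri
Years with five Mondays: 2119, 2120, 2124, 2125, 2126, 2130, 2131, 2136, 2137, 2141, 2142, 2143 → 12.

12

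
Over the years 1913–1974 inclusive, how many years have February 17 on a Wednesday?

Track February 17's weekday year by year (advancing +1, or +2 across a Feb 29):
  1913: Mon  1914: Tue (+1)  1915: Wed (+1) ✓  1916: Thu (+1)  1917: Sat (+2)
  1918: Sun (+1)  1919: Mon (+1)  1920: Tue (+1)  1921: Thu (+2)  1922: Fri (+1)
  1923: Sat (+1)  1924: Sun (+1)  1925: Tue (+2)  1926: Wed (+1) ✓  … (34 more years) …
  1961: Fri (+2)  1962: Sat (+1)  1963: Sun (+1)  1964: Mon (+1)  1965: Wed (+2) ✓
  1966: Thu (+1)  1967: Fri (+1)  1968: Sat (+1)  1969: Mon (+2)  1970: Tue (+1)
  1971: Wed (+1) ✓  1972: Thu (+1)  1973: Sat (+2)  1974: Sun (+1)
Wednesday years: 1915, 1926, 1932, 1937, 1943, 1954, 1960, 1965, 1971 — 9 in total.

9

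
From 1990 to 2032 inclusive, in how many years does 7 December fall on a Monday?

6

Track 7 December's weekday year by year (advancing +1, or +2 across a Feb 29):
  1990: Fri  1991: Sat (+1)  1992: Mon (+2) ✓  1993: Tue (+1)  1994: Wed (+1)
  1995: Thu (+1)  1996: Sat (+2)  1997: Sun (+1)  1998: Mon (+1) ✓  1999: Tue (+1)
  2000: Thu (+2)  2001: Fri (+1)  2002: Sat (+1)  2003: Sun (+1)  … (15 more years) …
  2019: Sat (+1)  2020: Mon (+2) ✓  2021: Tue (+1)  2022: Wed (+1)  2023: Thu (+1)
  2024: Sat (+2)  2025: Sun (+1)  2026: Mon (+1) ✓  2027: Tue (+1)  2028: Thu (+2)
  2029: Fri (+1)  2030: Sat (+1)  2031: Sun (+1)  2032: Tue (+2)
Monday years: 1992, 1998, 2009, 2015, 2020, 2026 — 6 in total.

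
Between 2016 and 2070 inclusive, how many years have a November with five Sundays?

15

November has 30 days; it has five Sundays when Sunday falls among the first (month-length − 28) days — i.e. when November 1 is one of Sunday/Saturday.
November 1 by year: 2016:Tue 2017:Wed 2018:Thu 2019:Fri 2020:Sun✓ 2021:Mon 2022:Tue 2023:Wed 2024:Fri 2025:Sat✓ 2026:Sun✓ 2027:Mon 2028:Wed 2029:Thu 2030:Fri …(25 more)… 2056:Wed 2057:Thu 2058:Fri 2059:Sat✓ 2060:Mon 2061:Tue 2062:Wed 2063:Thu 2064:Sat✓ 2065:Sun✓ 2066:Mon 2067:Tue 2068:Thu 2069:Fri 2070:Sat✓
Years with five Sundays: 2020, 2025, 2026, 2031, 2036, 2037, 2042, 2043, 2048, 2053, 2054, 2059, 2064, 2065, 2070 → 15.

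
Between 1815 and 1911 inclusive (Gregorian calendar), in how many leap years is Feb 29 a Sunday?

Leap years in 1815–1911: 23 of them.
Feb 29 weekday advances by 5 (mod 7) from one leap year to the next four years later (or differs when a century non-leap intervenes).
Leap-day weekdays: 1816:Thu 1820:Tue 1824:Sun✓ 1828:Fri 1832:Wed 1836:Mon 1840:Sat 1844:Thu 1848:Tue 1852:Sun✓ 1856:Fri 1860:Wed 1864:Mon 1868:Sat 1872:Thu 1876:Tue 1880:Sun✓ 1884:Fri 1888:Wed 1892:Mon 1896:Sat 1904:Mon 1908:Sat
Sunday: 1824, 1852, 1880 → 3.

3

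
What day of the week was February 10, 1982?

Wednesday

January 1, 1982 is a Friday.
February 10 is day 41 of the year, i.e. 40 days after Jan 1.
40 mod 7 = 5, so advance 5 weekdays from Friday: Wednesday.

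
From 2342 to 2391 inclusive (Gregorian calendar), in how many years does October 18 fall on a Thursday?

8

Track October 18's weekday year by year (advancing +1, or +2 across a Feb 29):
  2342: Sun  2343: Mon (+1)  2344: Wed (+2)  2345: Thu (+1) ✓  2346: Fri (+1)
  2347: Sat (+1)  2348: Mon (+2)  2349: Tue (+1)  2350: Wed (+1)  2351: Thu (+1) ✓
  2352: Sat (+2)  2353: Sun (+1)  2354: Mon (+1)  2355: Tue (+1)  … (22 more years) …
  2378: Wed (+1)  2379: Thu (+1) ✓  2380: Sat (+2)  2381: Sun (+1)  2382: Mon (+1)
  2383: Tue (+1)  2384: Thu (+2) ✓  2385: Fri (+1)  2386: Sat (+1)  2387: Sun (+1)
  2388: Tue (+2)  2389: Wed (+1)  2390: Thu (+1) ✓  2391: Fri (+1)
Thursday years: 2345, 2351, 2356, 2362, 2373, 2379, 2384, 2390 — 8 in total.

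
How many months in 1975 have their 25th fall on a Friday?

Check the 25th of each month of 1975: Jan 25: Sat, Feb 25: Tue, Mar 25: Tue, Apr 25: Fri, May 25: Sun, Jun 25: Wed, Jul 25: Fri, Aug 25: Mon, Sep 25: Thu, Oct 25: Sat, Nov 25: Tue, Dec 25: Thu.
Friday occurs in April, July — 2 months.

2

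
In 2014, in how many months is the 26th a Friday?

2

Check the 26th of each month of 2014: Jan 26: Sun, Feb 26: Wed, Mar 26: Wed, Apr 26: Sat, May 26: Mon, Jun 26: Thu, Jul 26: Sat, Aug 26: Tue, Sep 26: Fri, Oct 26: Sun, Nov 26: Wed, Dec 26: Fri.
Friday occurs in September, December — 2 months.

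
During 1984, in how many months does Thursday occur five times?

4

A month of length L has five Thursdays iff its first Thursday is on day ≤ L−28 (so day 1–3 in a 31-day month, 1–2 in a 30-day month, day 1 in a leap February).
Checking each month of 1984: Jan starts Sun (31d); Feb starts Wed (29d); Mar starts Thu (31d) ✓; Apr starts Sun (30d); May starts Tue (31d) ✓; Jun starts Fri (30d); Jul starts Sun (31d); Aug starts Wed (31d) ✓; Sep starts Sat (30d); Oct starts Mon (31d); Nov starts Thu (30d) ✓; Dec starts Sat (31d).
Five-Thursday months: March, May, August, November → 4.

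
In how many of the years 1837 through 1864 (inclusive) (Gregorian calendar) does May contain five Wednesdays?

May has 31 days; it has five Wednesdays when Wednesday falls among the first (month-length − 28) days — i.e. when May 1 is one of Wednesday/Tuesday/Monday.
May 1 by year: 1837:Mon✓ 1838:Tue✓ 1839:Wed✓ 1840:Fri 1841:Sat 1842:Sun 1843:Mon✓ 1844:Wed✓ 1845:Thu 1846:Fri 1847:Sat 1848:Mon✓ 1849:Tue✓ 1850:Wed✓ 1851:Thu 1852:Sat 1853:Sun 1854:Mon✓ 1855:Tue✓ 1856:Thu 1857:Fri 1858:Sat 1859:Sun 1860:Tue✓ 1861:Wed✓ 1862:Thu 1863:Fri 1864:Sun
Years with five Wednesdays: 1837, 1838, 1839, 1843, 1844, 1848, 1849, 1850, 1854, 1855, 1860, 1861 → 12.

12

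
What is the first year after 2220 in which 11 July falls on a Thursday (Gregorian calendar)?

From one year to the next, a fixed date's weekday advances by 1, or by 2 when a Feb 29 lies between the two dates.
2220: July 11 is Tuesday.
2221: Wednesday (+1)
2222: Thursday (+1)
11 July falls on a Thursday in 2222.

2222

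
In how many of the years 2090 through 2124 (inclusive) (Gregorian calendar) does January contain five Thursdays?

January has 31 days; it has five Thursdays when Thursday falls among the first (month-length − 28) days — i.e. when January 1 is one of Thursday/Wednesday/Tuesday.
January 1 by year: 2090:Sun 2091:Mon 2092:Tue✓ 2093:Thu✓ 2094:Fri 2095:Sat 2096:Sun 2097:Tue✓ 2098:Wed✓ 2099:Thu✓ 2100:Fri 2101:Sat 2102:Sun 2103:Mon 2104:Tue✓ …(5 more)… 2110:Wed✓ 2111:Thu✓ 2112:Fri 2113:Sun 2114:Mon 2115:Tue✓ 2116:Wed✓ 2117:Fri 2118:Sat 2119:Sun 2120:Mon 2121:Wed✓ 2122:Thu✓ 2123:Fri 2124:Sat
Years with five Thursdays: 2092, 2093, 2097, 2098, 2099, 2104, 2105, 2109, 2110, 2111, 2115, 2116, 2121, 2122 → 14.

14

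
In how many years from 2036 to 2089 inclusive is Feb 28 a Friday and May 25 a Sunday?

Check each year's weekday for Feb 28 and May 25:
  2036: Thu/Sun  2037: Sat/Mon  2038: Sun/Tue  2039: Mon/Wed  2040: Tue/Fri  2041: Thu/Sat  2042: Fri/Sun ✓  2043: Sat/Mon  2044: Sun/Wed  2045: Tue/Thu  2046: Wed/Fri  2047: Thu/Sat  2048: Fri/Mon  2049: Sun/Tue  …(26 more)…  2076: Fri/Mon  2077: Sun/Tue  2078: Mon/Wed  2079: Tue/Thu  2080: Wed/Sat  2081: Fri/Sun ✓  2082: Sat/Mon  2083: Sun/Tue  2084: Mon/Thu  2085: Wed/Fri  2086: Thu/Sat  2087: Fri/Sun ✓  2088: Sat/Tue  2089: Mon/Wed
Both conditions hold in: 2042, 2053, 2059, 2070, 2081, 2087 — 6.

6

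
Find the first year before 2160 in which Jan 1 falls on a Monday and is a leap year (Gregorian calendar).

Jan 1 advances by 2 weekdays after a leap year and by 1 after a common year.
2160: Jan 1 is Tuesday (leap).
2159: Monday
2158: Sunday
2157: Saturday
2156: Thursday (leap)
2155: Wednesday
2154: Tuesday
2153: Monday
2152: Saturday (leap)
2151: Friday
2150: Thursday
2149: Wednesday
2148: Monday (leap)
2148 begins on a Monday and is a leap year.

2148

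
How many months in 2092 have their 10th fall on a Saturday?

Check the 10th of each month of 2092: Jan 10: Thu, Feb 10: Sun, Mar 10: Mon, Apr 10: Thu, May 10: Sat, Jun 10: Tue, Jul 10: Thu, Aug 10: Sun, Sep 10: Wed, Oct 10: Fri, Nov 10: Mon, Dec 10: Wed.
Saturday occurs in May — 1 month.

1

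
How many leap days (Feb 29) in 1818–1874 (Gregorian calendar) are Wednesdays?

Leap years in 1818–1874: 14 of them.
Feb 29 weekday advances by 5 (mod 7) from one leap year to the next four years later (or differs when a century non-leap intervenes).
Leap-day weekdays: 1820:Tue 1824:Sun 1828:Fri 1832:Wed✓ 1836:Mon 1840:Sat 1844:Thu 1848:Tue 1852:Sun 1856:Fri 1860:Wed✓ 1864:Mon 1868:Sat 1872:Thu
Wednesday: 1832, 1860 → 2.

2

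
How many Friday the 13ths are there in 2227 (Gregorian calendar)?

Check the 13th of each month of 2227: Jan 13: Sat, Feb 13: Tue, Mar 13: Tue, Apr 13: Fri, May 13: Sun, Jun 13: Wed, Jul 13: Fri, Aug 13: Mon, Sep 13: Thu, Oct 13: Sat, Nov 13: Tue, Dec 13: Thu.
Friday occurs in April, July — 2 months.

2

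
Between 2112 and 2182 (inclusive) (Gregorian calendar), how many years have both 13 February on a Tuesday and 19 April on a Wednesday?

0

Check each year's weekday for 13 February and 19 April:
  2112: Sat/Tue  2113: Mon/Wed  2114: Tue/Thu  2115: Wed/Fri  2116: Thu/Sun  2117: Sat/Mon  2118: Sun/Tue  2119: Mon/Wed  2120: Tue/Fri  2121: Thu/Sat  2122: Fri/Sun  2123: Sat/Mon  2124: Sun/Wed  2125: Tue/Thu  …(43 more)…  2169: Mon/Wed  2170: Tue/Thu  2171: Wed/Fri  2172: Thu/Sun  2173: Sat/Mon  2174: Sun/Tue  2175: Mon/Wed  2176: Tue/Fri  2177: Thu/Sat  2178: Fri/Sun  2179: Sat/Mon  2180: Sun/Wed  2181: Tue/Thu  2182: Wed/Fri
Both conditions hold in: no year — 0.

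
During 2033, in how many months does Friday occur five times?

4

A month of length L has five Fridays iff its first Friday is on day ≤ L−28 (so day 1–3 in a 31-day month, 1–2 in a 30-day month, day 1 in a leap February).
Checking each month of 2033: Jan starts Sat (31d); Feb starts Tue (28d); Mar starts Tue (31d); Apr starts Fri (30d) ✓; May starts Sun (31d); Jun starts Wed (30d); Jul starts Fri (31d) ✓; Aug starts Mon (31d); Sep starts Thu (30d) ✓; Oct starts Sat (31d); Nov starts Tue (30d); Dec starts Thu (31d) ✓.
Five-Friday months: April, July, September, December → 4.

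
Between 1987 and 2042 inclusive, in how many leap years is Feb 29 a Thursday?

2

Leap years in 1987–2042: 14 of them.
Feb 29 weekday advances by 5 (mod 7) from one leap year to the next four years later (or differs when a century non-leap intervenes).
Leap-day weekdays: 1988:Mon 1992:Sat 1996:Thu✓ 2000:Tue 2004:Sun 2008:Fri 2012:Wed 2016:Mon 2020:Sat 2024:Thu✓ 2028:Tue 2032:Sun 2036:Fri 2040:Wed
Thursday: 1996, 2024 → 2.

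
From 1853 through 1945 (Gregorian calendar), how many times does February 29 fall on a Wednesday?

Leap years in 1853–1945: 22 of them.
Feb 29 weekday advances by 5 (mod 7) from one leap year to the next four years later (or differs when a century non-leap intervenes).
Leap-day weekdays: 1856:Fri 1860:Wed✓ 1864:Mon 1868:Sat 1872:Thu 1876:Tue 1880:Sun 1884:Fri 1888:Wed✓ 1892:Mon 1896:Sat 1904:Mon 1908:Sat 1912:Thu 1916:Tue 1920:Sun 1924:Fri 1928:Wed✓ 1932:Mon 1936:Sat 1940:Thu 1944:Tue
Wednesday: 1860, 1888, 1928 → 3.

3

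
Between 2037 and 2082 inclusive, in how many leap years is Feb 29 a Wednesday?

Leap years in 2037–2082: 11 of them.
Feb 29 weekday advances by 5 (mod 7) from one leap year to the next four years later (or differs when a century non-leap intervenes).
Leap-day weekdays: 2040:Wed✓ 2044:Mon 2048:Sat 2052:Thu 2056:Tue 2060:Sun 2064:Fri 2068:Wed✓ 2072:Mon 2076:Sat 2080:Thu
Wednesday: 2040, 2068 → 2.

2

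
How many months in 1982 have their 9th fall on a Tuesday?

Check the 9th of each month of 1982: Jan 9: Sat, Feb 9: Tue, Mar 9: Tue, Apr 9: Fri, May 9: Sun, Jun 9: Wed, Jul 9: Fri, Aug 9: Mon, Sep 9: Thu, Oct 9: Sat, Nov 9: Tue, Dec 9: Thu.
Tuesday occurs in February, March, November — 3 months.

3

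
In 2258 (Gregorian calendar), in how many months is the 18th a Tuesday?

1

Check the 18th of each month of 2258: Jan 18: Mon, Feb 18: Thu, Mar 18: Thu, Apr 18: Sun, May 18: Tue, Jun 18: Fri, Jul 18: Sun, Aug 18: Wed, Sep 18: Sat, Oct 18: Mon, Nov 18: Thu, Dec 18: Sat.
Tuesday occurs in May — 1 month.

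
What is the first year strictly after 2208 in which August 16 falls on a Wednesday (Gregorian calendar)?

2209

From one year to the next, a fixed date's weekday advances by 1, or by 2 when a Feb 29 lies between the two dates.
2208: August 16 is Tuesday.
2209: Wednesday (+1)
August 16 falls on a Wednesday in 2209.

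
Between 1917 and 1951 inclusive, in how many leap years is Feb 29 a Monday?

1

Leap years in 1917–1951: 8 of them.
Feb 29 weekday advances by 5 (mod 7) from one leap year to the next four years later (or differs when a century non-leap intervenes).
Leap-day weekdays: 1920:Sun 1924:Fri 1928:Wed 1932:Mon✓ 1936:Sat 1940:Thu 1944:Tue 1948:Sun
Monday: 1932 → 1.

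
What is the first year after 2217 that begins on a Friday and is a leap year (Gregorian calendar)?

Jan 1 advances by 2 weekdays after a leap year and by 1 after a common year.
2217: Jan 1 is Wednesday.
2218: Thursday
2219: Friday
2220: Saturday (leap)
2221: Monday
2222: Tuesday
2223: Wednesday
2224: Thursday (leap)
2225: Saturday
2226: Sunday
2227: Monday
2228: Tuesday (leap)
2229: Thursday
2230: Friday
2231: Saturday
2232: Sunday (leap)
2233: Tuesday
2234: Wednesday
2235: Thursday
2236: Friday (leap)
2236 begins on a Friday and is a leap year.

2236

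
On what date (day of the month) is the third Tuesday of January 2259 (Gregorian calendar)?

18

January 1, 2259 is a Saturday, so the first Tuesday is the 4th.
The third Tuesday is 4 + 14 = 18.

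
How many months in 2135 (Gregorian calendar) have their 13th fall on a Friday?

Check the 13th of each month of 2135: Jan 13: Thu, Feb 13: Sun, Mar 13: Sun, Apr 13: Wed, May 13: Fri, Jun 13: Mon, Jul 13: Wed, Aug 13: Sat, Sep 13: Tue, Oct 13: Thu, Nov 13: Sun, Dec 13: Tue.
Friday occurs in May — 1 month.

1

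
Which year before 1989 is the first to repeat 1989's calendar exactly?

1978

Two years share a calendar iff Jan 1 falls on the same weekday and both are leap or both are common. 1989: Jan 1 is Sunday, common year.
1988: Jan 1 Friday, leap
1987: Jan 1 Thursday, common
1986: Jan 1 Wednesday, common
1985: Jan 1 Tuesday, common
1984: Jan 1 Sunday, leap
1983: Jan 1 Saturday, common
1982: Jan 1 Friday, common
1981: Jan 1 Thursday, common
1980: Jan 1 Tuesday, leap
1979: Jan 1 Monday, common
1978: Jan 1 Sunday, common
1978 matches on both conditions.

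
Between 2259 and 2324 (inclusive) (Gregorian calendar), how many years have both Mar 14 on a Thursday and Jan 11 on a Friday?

Check each year's weekday for Mar 14 and Jan 11:
  2259: Mon/Tue  2260: Wed/Wed  2261: Thu/Fri ✓  2262: Fri/Sat  2263: Sat/Sun  2264: Mon/Mon  2265: Tue/Wed  2266: Wed/Thu  2267: Thu/Fri ✓  2268: Sat/Sat  2269: Sun/Mon  2270: Mon/Tue  2271: Tue/Wed  2272: Thu/Thu  …(38 more)…  2311: Tue/Wed  2312: Thu/Thu  2313: Fri/Sat  2314: Sat/Sun  2315: Sun/Mon  2316: Tue/Tue  2317: Wed/Thu  2318: Thu/Fri ✓  2319: Fri/Sat  2320: Sun/Sun  2321: Mon/Tue  2322: Tue/Wed  2323: Wed/Thu  2324: Fri/Fri
Both conditions hold in: 2261, 2267, 2278, 2289, 2295, 2301, 2307, 2318 — 8.

8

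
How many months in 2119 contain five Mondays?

A month of length L has five Mondays iff its first Monday is on day ≤ L−28 (so day 1–3 in a 31-day month, 1–2 in a 30-day month, day 1 in a leap February).
Checking each month of 2119: Jan starts Sun (31d) ✓; Feb starts Wed (28d); Mar starts Wed (31d); Apr starts Sat (30d); May starts Mon (31d) ✓; Jun starts Thu (30d); Jul starts Sat (31d) ✓; Aug starts Tue (31d); Sep starts Fri (30d); Oct starts Sun (31d) ✓; Nov starts Wed (30d); Dec starts Fri (31d).
Five-Monday months: January, May, July, October → 4.

4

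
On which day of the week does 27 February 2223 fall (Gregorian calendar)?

January 1, 2223 is a Wednesday.
February 27 is day 58 of the year, i.e. 57 days after Jan 1.
57 mod 7 = 1, so advance 1 weekday from Wednesday: Thursday.

Thursday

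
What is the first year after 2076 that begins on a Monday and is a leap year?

Jan 1 advances by 2 weekdays after a leap year and by 1 after a common year.
2076: Jan 1 is Wednesday (leap).
2077: Friday
2078: Saturday
2079: Sunday
2080: Monday (leap)
2080 begins on a Monday and is a leap year.

2080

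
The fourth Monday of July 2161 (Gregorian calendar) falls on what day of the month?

July 1, 2161 is a Wednesday, so the first Monday is the 6th.
The fourth Monday is 6 + 21 = 27.

27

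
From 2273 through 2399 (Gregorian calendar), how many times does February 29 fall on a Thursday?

Leap years in 2273–2399: 30 of them.
Feb 29 weekday advances by 5 (mod 7) from one leap year to the next four years later (or differs when a century non-leap intervenes).
Leap-day weekdays: 2276:Tue 2280:Sun 2284:Fri 2288:Wed 2292:Mon 2296:Sat 2304:Mon 2308:Sat 2312:Thu✓ 2316:Tue 2320:Sun 2324:Fri 2328:Wed …(4 more)… 2348:Sun 2352:Fri 2356:Wed 2360:Mon 2364:Sat 2368:Thu✓ 2372:Tue 2376:Sun 2380:Fri 2384:Wed 2388:Mon 2392:Sat 2396:Thu✓
Thursday: 2312, 2340, 2368, 2396 → 4.

4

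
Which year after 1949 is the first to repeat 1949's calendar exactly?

Two years share a calendar iff Jan 1 falls on the same weekday and both are leap or both are common. 1949: Jan 1 is Saturday, common year.
1950: Jan 1 Sunday, common
1951: Jan 1 Monday, common
1952: Jan 1 Tuesday, leap
1953: Jan 1 Thursday, common
1954: Jan 1 Friday, common
1955: Jan 1 Saturday, common
1955 matches on both conditions.

1955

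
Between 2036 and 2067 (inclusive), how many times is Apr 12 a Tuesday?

5

Track Apr 12's weekday year by year (advancing +1, or +2 across a Feb 29):
  2036: Sat  2037: Sun (+1)  2038: Mon (+1)  2039: Tue (+1) ✓  2040: Thu (+2)
  2041: Fri (+1)  2042: Sat (+1)  2043: Sun (+1)  2044: Tue (+2) ✓  2045: Wed (+1)
  2046: Thu (+1)  2047: Fri (+1)  2048: Sun (+2)  2049: Mon (+1)  … (4 more years) …
  2054: Sun (+1)  2055: Mon (+1)  2056: Wed (+2)  2057: Thu (+1)  2058: Fri (+1)
  2059: Sat (+1)  2060: Mon (+2)  2061: Tue (+1) ✓  2062: Wed (+1)  2063: Thu (+1)
  2064: Sat (+2)  2065: Sun (+1)  2066: Mon (+1)  2067: Tue (+1) ✓
Tuesday years: 2039, 2044, 2050, 2061, 2067 — 5 in total.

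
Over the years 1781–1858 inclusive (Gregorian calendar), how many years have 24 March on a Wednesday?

11

Track 24 March's weekday year by year (advancing +1, or +2 across a Feb 29):
  1781: Sat  1782: Sun (+1)  1783: Mon (+1)  1784: Wed (+2) ✓  1785: Thu (+1)
  1786: Fri (+1)  1787: Sat (+1)  1788: Mon (+2)  1789: Tue (+1)  1790: Wed (+1) ✓
  1791: Thu (+1)  1792: Sat (+2)  1793: Sun (+1)  1794: Mon (+1)  … (50 more years) …
  1845: Mon (+1)  1846: Tue (+1)  1847: Wed (+1) ✓  1848: Fri (+2)  1849: Sat (+1)
  1850: Sun (+1)  1851: Mon (+1)  1852: Wed (+2) ✓  1853: Thu (+1)  1854: Fri (+1)
  1855: Sat (+1)  1856: Mon (+2)  1857: Tue (+1)  1858: Wed (+1) ✓
Wednesday years: 1784, 1790, 1802, 1813, 1819, 1824, 1830, 1841, 1847, 1852, 1858 — 11 in total.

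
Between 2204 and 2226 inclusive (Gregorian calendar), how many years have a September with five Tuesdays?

September has 30 days; it has five Tuesdays when Tuesday falls among the first (month-length − 28) days — i.e. when September 1 is one of Tuesday/Monday.
September 1 by year: 2204:Sat 2205:Sun 2206:Mon✓ 2207:Tue✓ 2208:Thu 2209:Fri 2210:Sat 2211:Sun 2212:Tue✓ 2213:Wed 2214:Thu 2215:Fri 2216:Sun 2217:Mon✓ 2218:Tue✓ 2219:Wed 2220:Fri 2221:Sat 2222:Sun 2223:Mon✓ 2224:Wed 2225:Thu 2226:Fri
Years with five Tuesdays: 2206, 2207, 2212, 2217, 2218, 2223 → 6.

6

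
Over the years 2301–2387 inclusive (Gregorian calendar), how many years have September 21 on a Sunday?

13

Track September 21's weekday year by year (advancing +1, or +2 across a Feb 29):
  2301: Sat  2302: Sun (+1) ✓  2303: Mon (+1)  2304: Wed (+2)  2305: Thu (+1)
  2306: Fri (+1)  2307: Sat (+1)  2308: Mon (+2)  2309: Tue (+1)  2310: Wed (+1)
  2311: Thu (+1)  2312: Sat (+2)  2313: Sun (+1) ✓  2314: Mon (+1)  … (59 more years) …
  2374: Sat (+1)  2375: Sun (+1) ✓  2376: Tue (+2)  2377: Wed (+1)  2378: Thu (+1)
  2379: Fri (+1)  2380: Sun (+2) ✓  2381: Mon (+1)  2382: Tue (+1)  2383: Wed (+1)
  2384: Fri (+2)  2385: Sat (+1)  2386: Sun (+1) ✓  2387: Mon (+1)
Sunday years: 2302, 2313, 2319, 2324, 2330, 2341, 2347, 2352, 2358, 2369, 2375, 2380, 2386 — 13 in total.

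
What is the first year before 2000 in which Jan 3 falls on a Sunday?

From one year to the next, a fixed date's weekday advances by 1, or by 2 when a Feb 29 lies between the two dates.
2000: January 3 is Monday.
1999: Sunday (−1)
Jan 3 falls on a Sunday in 1999.

1999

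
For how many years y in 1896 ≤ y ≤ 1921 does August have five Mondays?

12

August has 31 days; it has five Mondays when Monday falls among the first (month-length − 28) days — i.e. when August 1 is one of Monday/Sunday/Saturday.
August 1 by year: 1896:Sat✓ 1897:Sun✓ 1898:Mon✓ 1899:Tue 1900:Wed 1901:Thu 1902:Fri 1903:Sat✓ 1904:Mon✓ 1905:Tue 1906:Wed 1907:Thu 1908:Sat✓ 1909:Sun✓ 1910:Mon✓ 1911:Tue 1912:Thu 1913:Fri 1914:Sat✓ 1915:Sun✓ 1916:Tue 1917:Wed 1918:Thu 1919:Fri 1920:Sun✓ 1921:Mon✓
Years with five Mondays: 1896, 1897, 1898, 1903, 1904, 1908, 1909, 1910, 1914, 1915, 1920, 1921 → 12.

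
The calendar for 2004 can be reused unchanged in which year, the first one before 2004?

Two years share a calendar iff Jan 1 falls on the same weekday and both are leap or both are common. 2004: Jan 1 is Thursday, leap year.
2003: Jan 1 Wednesday, common
2002: Jan 1 Tuesday, common
2001: Jan 1 Monday, common
2000: Jan 1 Saturday, leap
1999: Jan 1 Friday, common
1998: Jan 1 Thursday, common
1997: Jan 1 Wednesday, common
1996: Jan 1 Monday, leap
1995: Jan 1 Sunday, common
1994: Jan 1 Saturday, common
1993: Jan 1 Friday, common
1992: Jan 1 Wednesday, leap
1991: Jan 1 Tuesday, common
1990: Jan 1 Monday, common
1989: Jan 1 Sunday, common
1988: Jan 1 Friday, leap
1987: Jan 1 Thursday, common
1986: Jan 1 Wednesday, common
1985: Jan 1 Tuesday, common
1984: Jan 1 Sunday, leap
1983: Jan 1 Saturday, common
1982: Jan 1 Friday, common
1981: Jan 1 Thursday, common
1980: Jan 1 Tuesday, leap
1979: Jan 1 Monday, common
1978: Jan 1 Sunday, common
1977: Jan 1 Saturday, common
1976: Jan 1 Thursday, leap
1976 matches on both conditions.

1976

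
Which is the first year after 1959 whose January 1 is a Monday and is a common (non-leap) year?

Jan 1 advances by 2 weekdays after a leap year and by 1 after a common year.
1959: Jan 1 is Thursday.
1960: Friday (leap)
1961: Sunday
1962: Monday
1962 begins on a Monday and is a common year.

1962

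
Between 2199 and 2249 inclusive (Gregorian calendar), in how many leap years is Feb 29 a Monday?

Leap years in 2199–2249: 12 of them.
Feb 29 weekday advances by 5 (mod 7) from one leap year to the next four years later (or differs when a century non-leap intervenes).
Leap-day weekdays: 2204:Wed 2208:Mon✓ 2212:Sat 2216:Thu 2220:Tue 2224:Sun 2228:Fri 2232:Wed 2236:Mon✓ 2240:Sat 2244:Thu 2248:Tue
Monday: 2208, 2236 → 2.

2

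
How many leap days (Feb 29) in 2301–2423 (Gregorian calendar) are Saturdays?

5

Leap years in 2301–2423: 30 of them.
Feb 29 weekday advances by 5 (mod 7) from one leap year to the next four years later (or differs when a century non-leap intervenes).
Leap-day weekdays: 2304:Mon 2308:Sat✓ 2312:Thu 2316:Tue 2320:Sun 2324:Fri 2328:Wed 2332:Mon 2336:Sat✓ 2340:Thu 2344:Tue 2348:Sun 2352:Fri …(4 more)… 2372:Tue 2376:Sun 2380:Fri 2384:Wed 2388:Mon 2392:Sat✓ 2396:Thu 2400:Tue 2404:Sun 2408:Fri 2412:Wed 2416:Mon 2420:Sat✓
Saturday: 2308, 2336, 2364, 2392, 2420 → 5.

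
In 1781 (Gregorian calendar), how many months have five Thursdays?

4

A month of length L has five Thursdays iff its first Thursday is on day ≤ L−28 (so day 1–3 in a 31-day month, 1–2 in a 30-day month, day 1 in a leap February).
Checking each month of 1781: Jan starts Mon (31d); Feb starts Thu (28d); Mar starts Thu (31d) ✓; Apr starts Sun (30d); May starts Tue (31d) ✓; Jun starts Fri (30d); Jul starts Sun (31d); Aug starts Wed (31d) ✓; Sep starts Sat (30d); Oct starts Mon (31d); Nov starts Thu (30d) ✓; Dec starts Sat (31d).
Five-Thursday months: March, May, August, November → 4.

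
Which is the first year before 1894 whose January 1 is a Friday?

1892

Jan 1 advances by 2 weekdays after a leap year and by 1 after a common year.
1894: Jan 1 is Monday.
1893: Sunday
1892: Friday (leap)
1892 begins on a Friday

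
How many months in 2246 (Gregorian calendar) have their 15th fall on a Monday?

Check the 15th of each month of 2246: Jan 15: Thu, Feb 15: Sun, Mar 15: Sun, Apr 15: Wed, May 15: Fri, Jun 15: Mon, Jul 15: Wed, Aug 15: Sat, Sep 15: Tue, Oct 15: Thu, Nov 15: Sun, Dec 15: Tue.
Monday occurs in June — 1 month.

1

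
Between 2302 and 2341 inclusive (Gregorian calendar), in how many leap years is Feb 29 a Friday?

Leap years in 2302–2341: 10 of them.
Feb 29 weekday advances by 5 (mod 7) from one leap year to the next four years later (or differs when a century non-leap intervenes).
Leap-day weekdays: 2304:Mon 2308:Sat 2312:Thu 2316:Tue 2320:Sun 2324:Fri✓ 2328:Wed 2332:Mon 2336:Sat 2340:Thu
Friday: 2324 → 1.

1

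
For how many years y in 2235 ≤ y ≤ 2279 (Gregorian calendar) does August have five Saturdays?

20

August has 31 days; it has five Saturdays when Saturday falls among the first (month-length − 28) days — i.e. when August 1 is one of Saturday/Friday/Thursday.
August 1 by year: 2235:Sat✓ 2236:Mon 2237:Tue 2238:Wed 2239:Thu✓ 2240:Sat✓ 2241:Sun 2242:Mon 2243:Tue 2244:Thu✓ 2245:Fri✓ 2246:Sat✓ 2247:Sun 2248:Tue 2249:Wed …(15 more)… 2265:Tue 2266:Wed 2267:Thu✓ 2268:Sat✓ 2269:Sun 2270:Mon 2271:Tue 2272:Thu✓ 2273:Fri✓ 2274:Sat✓ 2275:Sun 2276:Tue 2277:Wed 2278:Thu✓ 2279:Fri✓
Years with five Saturdays: 2235, 2239, 2240, 2244, 2245, 2246, 2250, 2251, 2256, 2257, 2261, 2262, 2263, 2267, 2268, 2272, 2273, 2274, 2278, 2279 → 20.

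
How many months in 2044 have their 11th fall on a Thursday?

2

Check the 11th of each month of 2044: Jan 11: Mon, Feb 11: Thu, Mar 11: Fri, Apr 11: Mon, May 11: Wed, Jun 11: Sat, Jul 11: Mon, Aug 11: Thu, Sep 11: Sun, Oct 11: Tue, Nov 11: Fri, Dec 11: Sun.
Thursday occurs in February, August — 2 months.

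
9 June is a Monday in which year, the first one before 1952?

1947

From one year to the next, a fixed date's weekday advances by 1, or by 2 when a Feb 29 lies between the two dates.
1952: June 9 is Monday.
1951: Saturday (−2)
1950: Friday (−1)
1949: Thursday (−1)
1948: Wednesday (−1)
1947: Monday (−2)
9 June falls on a Monday in 1947.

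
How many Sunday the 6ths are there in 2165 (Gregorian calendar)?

Check the 6th of each month of 2165: Jan 6: Sun, Feb 6: Wed, Mar 6: Wed, Apr 6: Sat, May 6: Mon, Jun 6: Thu, Jul 6: Sat, Aug 6: Tue, Sep 6: Fri, Oct 6: Sun, Nov 6: Wed, Dec 6: Fri.
Sunday occurs in January, October — 2 months.

2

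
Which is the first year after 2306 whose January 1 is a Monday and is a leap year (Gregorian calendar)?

2312

Jan 1 advances by 2 weekdays after a leap year and by 1 after a common year.
2306: Jan 1 is Monday.
2307: Tuesday
2308: Wednesday (leap)
2309: Friday
2310: Saturday
2311: Sunday
2312: Monday (leap)
2312 begins on a Monday and is a leap year.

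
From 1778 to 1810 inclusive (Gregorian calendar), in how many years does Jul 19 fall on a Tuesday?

Track Jul 19's weekday year by year (advancing +1, or +2 across a Feb 29):
  1778: Sun  1779: Mon (+1)  1780: Wed (+2)  1781: Thu (+1)  1782: Fri (+1)
  1783: Sat (+1)  1784: Mon (+2)  1785: Tue (+1) ✓  1786: Wed (+1)  1787: Thu (+1)
  1788: Sat (+2)  1789: Sun (+1)  1790: Mon (+1)  1791: Tue (+1) ✓  … (5 more years) …
  1797: Wed (+1)  1798: Thu (+1)  1799: Fri (+1)  1800: Sat (+1)  1801: Sun (+1)
  1802: Mon (+1)  1803: Tue (+1) ✓  1804: Thu (+2)  1805: Fri (+1)  1806: Sat (+1)
  1807: Sun (+1)  1808: Tue (+2) ✓  1809: Wed (+1)  1810: Thu (+1)
Tuesday years: 1785, 1791, 1796, 1803, 1808 — 5 in total.

5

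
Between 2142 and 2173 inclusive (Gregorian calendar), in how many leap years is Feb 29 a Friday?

1

Leap years in 2142–2173: 8 of them.
Feb 29 weekday advances by 5 (mod 7) from one leap year to the next four years later (or differs when a century non-leap intervenes).
Leap-day weekdays: 2144:Sat 2148:Thu 2152:Tue 2156:Sun 2160:Fri✓ 2164:Wed 2168:Mon 2172:Sat
Friday: 2160 → 1.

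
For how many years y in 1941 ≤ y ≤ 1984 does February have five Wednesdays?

2

February has 28 days (29 in leap years); it has five Wednesdays when Wednesday falls among the first (month-length − 28) days — i.e. when February 1 is Wednesday in a leap year (never in a common year).
February 1 by year: 1941:Sat 1942:Sun 1943:Mon 1944:Tue 1945:Thu 1946:Fri 1947:Sat 1948:Sun 1949:Tue 1950:Wed 1951:Thu 1952:Fri 1953:Sun 1954:Mon 1955:Tue …(14 more)… 1970:Sun 1971:Mon 1972:Tue 1973:Thu 1974:Fri 1975:Sat 1976:Sun 1977:Tue 1978:Wed 1979:Thu 1980:Fri 1981:Sun 1982:Mon 1983:Tue 1984:Wed✓
Years with five Wednesdays: 1956, 1984 → 2.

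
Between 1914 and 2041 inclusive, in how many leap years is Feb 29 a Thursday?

Leap years in 1914–2041: 32 of them.
Feb 29 weekday advances by 5 (mod 7) from one leap year to the next four years later (or differs when a century non-leap intervenes).
Leap-day weekdays: 1916:Tue 1920:Sun 1924:Fri 1928:Wed 1932:Mon 1936:Sat 1940:Thu✓ 1944:Tue 1948:Sun 1952:Fri 1956:Wed 1960:Mon 1964:Sat …(6 more)… 1992:Sat 1996:Thu✓ 2000:Tue 2004:Sun 2008:Fri 2012:Wed 2016:Mon 2020:Sat 2024:Thu✓ 2028:Tue 2032:Sun 2036:Fri 2040:Wed
Thursday: 1940, 1968, 1996, 2024 → 4.

4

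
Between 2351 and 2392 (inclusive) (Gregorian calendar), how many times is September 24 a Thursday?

7

Track September 24's weekday year by year (advancing +1, or +2 across a Feb 29):
  2351: Mon  2352: Wed (+2)  2353: Thu (+1) ✓  2354: Fri (+1)  2355: Sat (+1)
  2356: Mon (+2)  2357: Tue (+1)  2358: Wed (+1)  2359: Thu (+1) ✓  2360: Sat (+2)
  2361: Sun (+1)  2362: Mon (+1)  2363: Tue (+1)  2364: Thu (+2) ✓  … (14 more years) …
  2379: Mon (+1)  2380: Wed (+2)  2381: Thu (+1) ✓  2382: Fri (+1)  2383: Sat (+1)
  2384: Mon (+2)  2385: Tue (+1)  2386: Wed (+1)  2387: Thu (+1) ✓  2388: Sat (+2)
  2389: Sun (+1)  2390: Mon (+1)  2391: Tue (+1)  2392: Thu (+2) ✓
Thursday years: 2353, 2359, 2364, 2370, 2381, 2387, 2392 — 7 in total.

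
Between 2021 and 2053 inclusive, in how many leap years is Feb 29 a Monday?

1

Leap years in 2021–2053: 8 of them.
Feb 29 weekday advances by 5 (mod 7) from one leap year to the next four years later (or differs when a century non-leap intervenes).
Leap-day weekdays: 2024:Thu 2028:Tue 2032:Sun 2036:Fri 2040:Wed 2044:Mon✓ 2048:Sat 2052:Thu
Monday: 2044 → 1.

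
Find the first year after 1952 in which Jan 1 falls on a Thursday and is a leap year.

Jan 1 advances by 2 weekdays after a leap year and by 1 after a common year.
1952: Jan 1 is Tuesday (leap).
1953: Thursday
1954: Friday
1955: Saturday
1956: Sunday (leap)
1957: Tuesday
1958: Wednesday
1959: Thursday
1960: Friday (leap)
1961: Sunday
1962: Monday
1963: Tuesday
1964: Wednesday (leap)
1965: Friday
1966: Saturday
1967: Sunday
1968: Monday (leap)
1969: Wednesday
1970: Thursday
1971: Friday
1972: Saturday (leap)
1973: Monday
1974: Tuesday
1975: Wednesday
1976: Thursday (leap)
1976 begins on a Thursday and is a leap year.

1976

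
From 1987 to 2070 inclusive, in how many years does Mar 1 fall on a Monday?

Track Mar 1's weekday year by year (advancing +1, or +2 across a Feb 29):
  1987: Sun  1988: Tue (+2)  1989: Wed (+1)  1990: Thu (+1)  1991: Fri (+1)
  1992: Sun (+2)  1993: Mon (+1) ✓  1994: Tue (+1)  1995: Wed (+1)  1996: Fri (+2)
  1997: Sat (+1)  1998: Sun (+1)  1999: Mon (+1) ✓  2000: Wed (+2)  … (56 more years) …
  2057: Thu (+1)  2058: Fri (+1)  2059: Sat (+1)  2060: Mon (+2) ✓  2061: Tue (+1)
  2062: Wed (+1)  2063: Thu (+1)  2064: Sat (+2)  2065: Sun (+1)  2066: Mon (+1) ✓
  2067: Tue (+1)  2068: Thu (+2)  2069: Fri (+1)  2070: Sat (+1)
Monday years: 1993, 1999, 2004, 2010, 2021, 2027, 2032, 2038, 2049, 2055, 2060, 2066 — 12 in total.

12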